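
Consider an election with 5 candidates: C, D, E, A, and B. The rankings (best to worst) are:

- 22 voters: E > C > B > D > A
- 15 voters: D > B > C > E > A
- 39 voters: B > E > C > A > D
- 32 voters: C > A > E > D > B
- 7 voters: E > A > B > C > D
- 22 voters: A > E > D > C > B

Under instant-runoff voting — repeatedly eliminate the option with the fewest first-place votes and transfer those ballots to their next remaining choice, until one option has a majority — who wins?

Round 1: C 32, D 15, E 29, A 22, B 39. Eliminate D.
Round 2: C 32, E 29, A 22, B 54. Eliminate A.
Round 3: C 32, E 51, B 54. Eliminate C.
Round 4: E 83, B 54. E has a majority.

E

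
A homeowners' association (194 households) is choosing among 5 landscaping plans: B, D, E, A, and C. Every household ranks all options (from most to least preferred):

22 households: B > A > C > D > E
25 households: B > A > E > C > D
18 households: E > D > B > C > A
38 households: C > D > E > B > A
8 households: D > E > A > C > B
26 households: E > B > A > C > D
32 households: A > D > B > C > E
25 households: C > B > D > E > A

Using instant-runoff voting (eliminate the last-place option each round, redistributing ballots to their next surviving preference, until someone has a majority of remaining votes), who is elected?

Round 1: B 47, D 8, E 44, A 32, C 63. Eliminate D.
Round 2: B 47, E 52, A 32, C 63. Eliminate A.
Round 3: B 79, E 52, C 63. Eliminate E.
Round 4: B 123, C 71. B has a majority.

B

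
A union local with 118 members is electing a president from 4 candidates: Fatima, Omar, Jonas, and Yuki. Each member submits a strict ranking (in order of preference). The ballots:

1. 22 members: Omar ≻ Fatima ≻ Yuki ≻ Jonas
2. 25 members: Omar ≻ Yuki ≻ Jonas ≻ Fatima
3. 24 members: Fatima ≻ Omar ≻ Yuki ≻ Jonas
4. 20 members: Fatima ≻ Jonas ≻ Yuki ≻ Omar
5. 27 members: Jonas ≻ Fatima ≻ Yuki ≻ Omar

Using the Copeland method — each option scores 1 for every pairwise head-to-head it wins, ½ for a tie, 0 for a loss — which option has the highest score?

Fatima

Fatima: beats Omar, Jonas, and Yuki → score 3.
Omar: beats Jonas and Yuki; loses to Fatima → score 2.
Jonas: loses to Fatima, Omar, and Yuki → score 0.
Yuki: beats Jonas; loses to Fatima and Omar → score 1.
Fatima has the best pairwise record.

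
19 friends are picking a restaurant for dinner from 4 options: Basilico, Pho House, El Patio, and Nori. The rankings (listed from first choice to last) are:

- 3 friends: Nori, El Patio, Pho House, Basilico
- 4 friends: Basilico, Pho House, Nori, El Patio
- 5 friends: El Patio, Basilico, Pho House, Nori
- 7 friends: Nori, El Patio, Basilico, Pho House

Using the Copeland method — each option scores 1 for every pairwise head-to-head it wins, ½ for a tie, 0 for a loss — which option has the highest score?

Nori

Basilico: beats Pho House; loses to El Patio and Nori → score 1.
Pho House: loses to Basilico, El Patio, and Nori → score 0.
El Patio: beats Basilico and Pho House; loses to Nori → score 2.
Nori: beats Basilico, Pho House, and El Patio → score 3.
Nori has the best pairwise record.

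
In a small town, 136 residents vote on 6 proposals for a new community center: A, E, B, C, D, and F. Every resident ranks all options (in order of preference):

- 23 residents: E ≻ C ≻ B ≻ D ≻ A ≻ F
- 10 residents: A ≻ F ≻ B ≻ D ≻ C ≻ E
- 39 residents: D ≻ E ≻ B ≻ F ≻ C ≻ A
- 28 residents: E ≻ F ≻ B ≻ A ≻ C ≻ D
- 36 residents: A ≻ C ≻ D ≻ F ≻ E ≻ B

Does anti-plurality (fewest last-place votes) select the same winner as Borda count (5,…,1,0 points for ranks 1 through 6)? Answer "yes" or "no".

no

Anti-plurality — last-place votes: A 39, E 10, B 36, C 0, D 28, F 23. Winner: C.
Borda — scores: A 309, E 447, B 300, C 313, D 369, F 302. Winner: E.
The two methods disagree.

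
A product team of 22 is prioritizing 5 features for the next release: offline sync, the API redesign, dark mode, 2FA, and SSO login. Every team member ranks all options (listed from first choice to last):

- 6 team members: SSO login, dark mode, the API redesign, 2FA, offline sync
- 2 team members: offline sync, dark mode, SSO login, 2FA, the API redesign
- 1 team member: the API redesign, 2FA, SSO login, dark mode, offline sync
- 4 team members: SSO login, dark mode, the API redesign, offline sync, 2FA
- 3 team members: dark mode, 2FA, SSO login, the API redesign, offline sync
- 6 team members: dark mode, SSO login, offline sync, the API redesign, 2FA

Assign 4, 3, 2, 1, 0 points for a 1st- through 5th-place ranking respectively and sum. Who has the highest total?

dark mode

offline sync: 6·0 + 2·4 + 1·0 + 4·1 + 3·0 + 6·2 = 24
the API redesign: 6·2 + 2·0 + 1·4 + 4·2 + 3·1 + 6·1 = 33
dark mode: 6·3 + 2·3 + 1·1 + 4·3 + 3·4 + 6·4 = 73
2FA: 6·1 + 2·1 + 1·3 + 4·0 + 3·3 + 6·0 = 20
SSO login: 6·4 + 2·2 + 1·2 + 4·4 + 3·2 + 6·3 = 70
dark mode has the highest Borda score (73).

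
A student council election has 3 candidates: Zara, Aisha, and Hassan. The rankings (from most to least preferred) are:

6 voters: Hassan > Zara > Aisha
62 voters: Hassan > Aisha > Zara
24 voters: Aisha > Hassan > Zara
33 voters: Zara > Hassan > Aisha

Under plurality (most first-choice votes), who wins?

First-place votes: Zara 33, Aisha 24, Hassan 68.
Hassan has the most first-place votes.

Hassan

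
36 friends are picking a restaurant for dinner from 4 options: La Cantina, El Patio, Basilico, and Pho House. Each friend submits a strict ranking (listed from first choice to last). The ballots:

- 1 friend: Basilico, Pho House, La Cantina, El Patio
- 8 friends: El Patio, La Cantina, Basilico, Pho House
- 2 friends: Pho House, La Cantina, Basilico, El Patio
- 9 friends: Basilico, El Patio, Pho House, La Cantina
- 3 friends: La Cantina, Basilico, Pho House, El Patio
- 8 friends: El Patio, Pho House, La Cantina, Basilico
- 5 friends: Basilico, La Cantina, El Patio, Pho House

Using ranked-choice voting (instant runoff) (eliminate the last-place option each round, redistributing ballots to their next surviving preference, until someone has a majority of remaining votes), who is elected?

Round 1: La Cantina 3, El Patio 16, Basilico 15, Pho House 2. Eliminate Pho House.
Round 2: La Cantina 5, El Patio 16, Basilico 15. Eliminate La Cantina.
Round 3: El Patio 16, Basilico 20. Basilico has a majority.

Basilico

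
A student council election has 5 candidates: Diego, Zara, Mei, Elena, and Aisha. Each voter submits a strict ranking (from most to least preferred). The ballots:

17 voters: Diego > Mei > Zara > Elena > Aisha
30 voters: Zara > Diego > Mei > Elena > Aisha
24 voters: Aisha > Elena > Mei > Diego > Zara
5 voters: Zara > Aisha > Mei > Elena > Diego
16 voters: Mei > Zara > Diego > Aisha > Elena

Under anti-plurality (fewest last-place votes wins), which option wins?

Last-place votes: Diego 5, Zara 24, Mei 0, Elena 16, Aisha 47.
Mei is ranked last by the fewest voters, so Mei wins.

Mei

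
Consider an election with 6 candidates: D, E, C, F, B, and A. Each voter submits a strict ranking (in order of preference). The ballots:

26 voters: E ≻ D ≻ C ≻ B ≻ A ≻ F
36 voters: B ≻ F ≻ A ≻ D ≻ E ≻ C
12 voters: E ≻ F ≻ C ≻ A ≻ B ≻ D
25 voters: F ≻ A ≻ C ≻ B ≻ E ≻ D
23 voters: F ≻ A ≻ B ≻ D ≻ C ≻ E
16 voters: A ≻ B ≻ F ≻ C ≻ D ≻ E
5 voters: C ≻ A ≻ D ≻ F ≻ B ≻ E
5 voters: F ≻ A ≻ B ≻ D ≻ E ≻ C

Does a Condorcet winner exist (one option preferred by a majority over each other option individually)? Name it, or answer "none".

none

Checking pairwise contests:
F beats D 117–31.
D beats E 85–63.
D beats C 90–58.
B beats F 78–70.
A beats B 86–62.
F beats A 101–47.
Every option loses at least one head-to-head, so there is no Condorcet winner.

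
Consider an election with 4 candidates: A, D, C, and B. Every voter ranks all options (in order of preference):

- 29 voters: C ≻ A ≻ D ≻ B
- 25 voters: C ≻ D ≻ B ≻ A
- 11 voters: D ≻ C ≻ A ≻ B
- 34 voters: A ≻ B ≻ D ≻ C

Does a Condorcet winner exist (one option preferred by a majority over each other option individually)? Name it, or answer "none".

C vs A: 65–34 for C.
C vs D: 54–45 for C.
C vs B: 65–34 for C.
C beats every other option head-to-head.

C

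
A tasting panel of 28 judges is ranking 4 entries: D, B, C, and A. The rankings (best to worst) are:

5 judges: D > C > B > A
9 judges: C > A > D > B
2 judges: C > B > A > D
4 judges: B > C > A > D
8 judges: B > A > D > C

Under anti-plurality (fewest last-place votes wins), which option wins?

Last-place votes: D 6, B 9, C 8, A 5.
A is ranked last by the fewest voters, so A wins.

A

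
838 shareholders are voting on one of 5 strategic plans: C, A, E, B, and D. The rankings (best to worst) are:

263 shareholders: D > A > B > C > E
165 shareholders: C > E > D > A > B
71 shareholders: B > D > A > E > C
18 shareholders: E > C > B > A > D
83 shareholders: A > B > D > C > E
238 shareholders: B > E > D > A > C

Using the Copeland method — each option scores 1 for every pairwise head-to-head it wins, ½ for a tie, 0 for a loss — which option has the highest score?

C: beats E; loses to A, B, and D → score 1.
A: beats C and B; loses to E and D → score 2.
E: beats A and D; loses to C and B → score 2.
B: beats C and E; loses to A and D → score 2.
D: beats C, A, and B; loses to E → score 3.
D has the best pairwise record.

D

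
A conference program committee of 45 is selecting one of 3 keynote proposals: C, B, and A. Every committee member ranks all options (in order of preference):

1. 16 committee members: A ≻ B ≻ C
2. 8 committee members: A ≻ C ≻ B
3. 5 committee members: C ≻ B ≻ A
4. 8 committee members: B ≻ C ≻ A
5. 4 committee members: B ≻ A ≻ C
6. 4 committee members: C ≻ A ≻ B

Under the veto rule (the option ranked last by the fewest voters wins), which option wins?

Last-place votes: C 20, B 12, A 13.
B is ranked last by the fewest voters, so B wins.

B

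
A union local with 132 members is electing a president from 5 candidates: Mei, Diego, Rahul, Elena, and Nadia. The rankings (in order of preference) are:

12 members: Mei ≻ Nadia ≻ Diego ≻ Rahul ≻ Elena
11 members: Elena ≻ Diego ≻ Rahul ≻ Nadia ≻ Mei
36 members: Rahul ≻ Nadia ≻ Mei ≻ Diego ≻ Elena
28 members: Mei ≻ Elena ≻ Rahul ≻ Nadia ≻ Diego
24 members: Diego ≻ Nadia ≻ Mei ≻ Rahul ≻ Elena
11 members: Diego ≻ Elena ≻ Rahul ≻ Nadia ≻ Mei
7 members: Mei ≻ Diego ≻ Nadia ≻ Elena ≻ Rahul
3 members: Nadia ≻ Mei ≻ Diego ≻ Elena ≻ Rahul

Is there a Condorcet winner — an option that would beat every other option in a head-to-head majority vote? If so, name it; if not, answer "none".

none

Checking pairwise contests:
Nadia beats Mei 85–47.
Mei beats Diego 86–46.
Mei beats Rahul 74–58.
Mei beats Elena 110–22.
Rahul beats Nadia 86–46.
Every option loses at least one head-to-head, so there is no Condorcet winner.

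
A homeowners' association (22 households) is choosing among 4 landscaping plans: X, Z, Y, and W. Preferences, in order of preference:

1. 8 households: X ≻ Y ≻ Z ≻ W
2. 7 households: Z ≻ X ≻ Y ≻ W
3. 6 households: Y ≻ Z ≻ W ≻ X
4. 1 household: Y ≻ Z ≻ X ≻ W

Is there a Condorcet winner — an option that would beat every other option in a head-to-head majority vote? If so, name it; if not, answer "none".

Checking pairwise contests:
Z beats X 14–8.
Y beats Z 15–7.
X beats Y 15–7.
X beats W 16–6.
Every option loses at least one head-to-head, so there is no Condorcet winner.

none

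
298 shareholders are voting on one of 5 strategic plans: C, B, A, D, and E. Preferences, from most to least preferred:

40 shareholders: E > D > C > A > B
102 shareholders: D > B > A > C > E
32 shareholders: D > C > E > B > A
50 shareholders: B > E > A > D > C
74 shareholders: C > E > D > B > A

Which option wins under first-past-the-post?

D

First-place votes: C 74, B 50, A 0, D 134, E 40.
D has the most first-place votes.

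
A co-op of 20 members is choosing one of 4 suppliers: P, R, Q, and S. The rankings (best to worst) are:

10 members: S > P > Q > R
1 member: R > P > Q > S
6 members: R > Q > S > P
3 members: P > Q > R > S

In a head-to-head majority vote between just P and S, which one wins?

S

Voters preferring P to S: 4; preferring S to P: 16.
S wins the head-to-head.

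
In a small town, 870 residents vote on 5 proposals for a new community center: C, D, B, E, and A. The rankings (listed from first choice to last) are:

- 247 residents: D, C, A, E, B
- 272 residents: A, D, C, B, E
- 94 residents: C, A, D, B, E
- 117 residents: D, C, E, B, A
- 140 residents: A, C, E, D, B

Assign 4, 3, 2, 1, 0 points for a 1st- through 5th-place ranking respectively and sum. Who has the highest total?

D

C: 247·3 + 272·2 + 94·4 + 117·3 + 140·3 = 2432
D: 247·4 + 272·3 + 94·2 + 117·4 + 140·1 = 2600
B: 247·0 + 272·1 + 94·1 + 117·1 + 140·0 = 483
E: 247·1 + 272·0 + 94·0 + 117·2 + 140·2 = 761
A: 247·2 + 272·4 + 94·3 + 117·0 + 140·4 = 2424
D has the highest Borda score (2600).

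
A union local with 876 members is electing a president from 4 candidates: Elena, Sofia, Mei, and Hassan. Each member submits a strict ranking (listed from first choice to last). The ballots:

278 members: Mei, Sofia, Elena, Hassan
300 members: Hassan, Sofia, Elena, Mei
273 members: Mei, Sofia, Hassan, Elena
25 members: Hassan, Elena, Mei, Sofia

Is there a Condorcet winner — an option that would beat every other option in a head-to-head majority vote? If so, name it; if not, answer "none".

Mei

Mei vs Elena: 551–325 for Mei.
Mei vs Sofia: 576–300 for Mei.
Mei vs Hassan: 551–325 for Mei.
Mei beats every other option head-to-head.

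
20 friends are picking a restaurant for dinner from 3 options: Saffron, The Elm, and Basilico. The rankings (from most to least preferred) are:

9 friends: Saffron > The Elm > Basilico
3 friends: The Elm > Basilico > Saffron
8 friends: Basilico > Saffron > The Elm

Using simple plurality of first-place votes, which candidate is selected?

First-place votes: Saffron 9, The Elm 3, Basilico 8.
Saffron has the most first-place votes.

Saffron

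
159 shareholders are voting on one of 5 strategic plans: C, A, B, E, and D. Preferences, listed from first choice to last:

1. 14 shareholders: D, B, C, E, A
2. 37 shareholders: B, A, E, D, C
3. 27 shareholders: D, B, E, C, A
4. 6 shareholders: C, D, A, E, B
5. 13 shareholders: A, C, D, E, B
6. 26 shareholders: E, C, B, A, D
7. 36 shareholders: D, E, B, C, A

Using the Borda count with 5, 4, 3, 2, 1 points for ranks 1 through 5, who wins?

C: 14·3 + 37·1 + 27·2 + 6·5 + 13·4 + 26·4 + 36·2 = 391
A: 14·1 + 37·4 + 27·1 + 6·3 + 13·5 + 26·2 + 36·1 = 360
B: 14·4 + 37·5 + 27·4 + 6·1 + 13·1 + 26·3 + 36·3 = 554
E: 14·2 + 37·3 + 27·3 + 6·2 + 13·2 + 26·5 + 36·4 = 532
D: 14·5 + 37·2 + 27·5 + 6·4 + 13·3 + 26·1 + 36·5 = 548
B has the highest Borda score (554).

B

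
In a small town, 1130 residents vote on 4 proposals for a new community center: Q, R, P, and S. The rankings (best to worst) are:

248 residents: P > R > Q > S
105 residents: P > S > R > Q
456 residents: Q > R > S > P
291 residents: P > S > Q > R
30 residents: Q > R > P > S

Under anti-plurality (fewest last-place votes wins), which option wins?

Last-place votes: Q 105, R 291, P 456, S 278.
Q is ranked last by the fewest voters, so Q wins.

Q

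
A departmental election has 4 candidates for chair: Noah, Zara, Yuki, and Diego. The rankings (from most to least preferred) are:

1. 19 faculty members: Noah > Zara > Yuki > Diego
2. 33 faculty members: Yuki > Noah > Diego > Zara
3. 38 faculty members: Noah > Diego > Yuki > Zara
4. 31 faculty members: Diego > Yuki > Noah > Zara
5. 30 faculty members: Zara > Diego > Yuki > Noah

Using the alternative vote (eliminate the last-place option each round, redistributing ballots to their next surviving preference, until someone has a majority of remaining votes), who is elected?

Noah

Round 1: Noah 57, Zara 30, Yuki 33, Diego 31. Eliminate Zara.
Round 2: Noah 57, Yuki 33, Diego 61. Eliminate Yuki.
Round 3: Noah 90, Diego 61. Noah has a majority.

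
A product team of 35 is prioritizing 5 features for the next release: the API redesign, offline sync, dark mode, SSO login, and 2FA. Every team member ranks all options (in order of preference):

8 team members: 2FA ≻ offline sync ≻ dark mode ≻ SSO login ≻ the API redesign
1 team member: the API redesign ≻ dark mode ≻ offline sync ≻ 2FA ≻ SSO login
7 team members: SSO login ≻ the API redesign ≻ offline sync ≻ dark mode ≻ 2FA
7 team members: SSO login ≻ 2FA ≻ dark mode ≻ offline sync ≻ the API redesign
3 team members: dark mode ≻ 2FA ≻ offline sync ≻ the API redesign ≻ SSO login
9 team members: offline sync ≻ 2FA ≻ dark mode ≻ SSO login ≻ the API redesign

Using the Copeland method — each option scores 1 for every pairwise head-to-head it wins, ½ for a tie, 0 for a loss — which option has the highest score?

the API redesign: loses to offline sync, dark mode, SSO login, and 2FA → score 0.
offline sync: beats the API redesign, dark mode, and SSO login; loses to 2FA → score 3.
dark mode: beats the API redesign and SSO login; loses to offline sync and 2FA → score 2.
SSO login: beats the API redesign; loses to offline sync, dark mode, and 2FA → score 1.
2FA: beats the API redesign, offline sync, dark mode, and SSO login → score 4.
2FA has the best pairwise record.

2FA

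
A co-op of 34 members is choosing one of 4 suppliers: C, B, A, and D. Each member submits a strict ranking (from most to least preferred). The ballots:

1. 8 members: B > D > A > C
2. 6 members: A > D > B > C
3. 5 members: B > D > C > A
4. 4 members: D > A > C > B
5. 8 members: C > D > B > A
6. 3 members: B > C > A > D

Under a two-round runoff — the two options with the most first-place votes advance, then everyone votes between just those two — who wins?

Round 1 first-place votes: C 8, B 16, A 6, D 4.
B and C advance.
Runoff: B is preferred to C by 22 voters; C by 12.
B wins the runoff.

B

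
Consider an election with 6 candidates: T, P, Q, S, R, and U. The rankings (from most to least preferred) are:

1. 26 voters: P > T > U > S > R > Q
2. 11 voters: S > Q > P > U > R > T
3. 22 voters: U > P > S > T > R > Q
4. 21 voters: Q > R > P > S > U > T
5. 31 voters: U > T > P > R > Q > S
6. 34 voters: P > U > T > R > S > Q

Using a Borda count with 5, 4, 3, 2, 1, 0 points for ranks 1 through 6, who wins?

T: 26·4 + 11·0 + 22·2 + 21·0 + 31·4 + 34·3 = 374
P: 26·5 + 11·3 + 22·4 + 21·3 + 31·3 + 34·5 = 577
Q: 26·0 + 11·4 + 22·0 + 21·5 + 31·1 + 34·0 = 180
S: 26·2 + 11·5 + 22·3 + 21·2 + 31·0 + 34·1 = 249
R: 26·1 + 11·1 + 22·1 + 21·4 + 31·2 + 34·2 = 273
U: 26·3 + 11·2 + 22·5 + 21·1 + 31·5 + 34·4 = 522
P has the highest Borda score (577).

P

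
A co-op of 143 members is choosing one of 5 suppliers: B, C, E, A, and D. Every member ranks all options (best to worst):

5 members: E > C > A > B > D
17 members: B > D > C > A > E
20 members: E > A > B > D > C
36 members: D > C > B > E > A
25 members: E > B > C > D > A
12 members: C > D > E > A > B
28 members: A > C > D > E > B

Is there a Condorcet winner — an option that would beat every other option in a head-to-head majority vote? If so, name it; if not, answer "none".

D vs B: 76–67 for D.
D vs C: 73–70 for D.
D vs E: 93–50 for D.
D vs A: 90–53 for D.
D beats every other option head-to-head.

D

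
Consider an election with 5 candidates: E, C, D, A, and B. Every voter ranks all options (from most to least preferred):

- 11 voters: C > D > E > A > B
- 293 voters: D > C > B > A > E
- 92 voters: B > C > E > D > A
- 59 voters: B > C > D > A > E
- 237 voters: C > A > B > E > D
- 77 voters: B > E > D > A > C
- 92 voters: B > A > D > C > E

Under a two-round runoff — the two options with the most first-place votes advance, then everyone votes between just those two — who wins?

B

Round 1 first-place votes: E 0, C 248, D 293, A 0, B 320.
B and D advance.
Runoff: B is preferred to D by 557 voters; D by 304.
B wins the runoff.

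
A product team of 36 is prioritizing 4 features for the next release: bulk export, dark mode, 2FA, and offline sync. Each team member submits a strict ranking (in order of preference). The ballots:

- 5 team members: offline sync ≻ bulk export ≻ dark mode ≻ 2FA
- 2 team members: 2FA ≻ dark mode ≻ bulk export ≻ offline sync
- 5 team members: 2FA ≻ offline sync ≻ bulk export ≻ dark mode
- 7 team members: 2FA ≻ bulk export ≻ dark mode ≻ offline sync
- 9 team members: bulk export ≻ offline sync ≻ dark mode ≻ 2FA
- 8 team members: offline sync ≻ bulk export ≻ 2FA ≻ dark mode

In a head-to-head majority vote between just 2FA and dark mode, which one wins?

2FA

Voters preferring 2FA to dark mode: 22; preferring dark mode to 2FA: 14.
2FA wins the head-to-head.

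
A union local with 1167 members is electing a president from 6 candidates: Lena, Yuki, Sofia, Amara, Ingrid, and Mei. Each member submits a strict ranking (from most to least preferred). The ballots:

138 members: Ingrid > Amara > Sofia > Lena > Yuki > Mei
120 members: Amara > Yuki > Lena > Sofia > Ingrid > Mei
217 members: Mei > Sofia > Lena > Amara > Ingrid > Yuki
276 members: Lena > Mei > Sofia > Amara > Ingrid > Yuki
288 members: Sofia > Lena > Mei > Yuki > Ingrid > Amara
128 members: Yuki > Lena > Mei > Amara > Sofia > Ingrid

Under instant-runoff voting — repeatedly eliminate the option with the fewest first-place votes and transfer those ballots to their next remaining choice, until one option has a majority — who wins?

Sofia

Round 1: Lena 276, Yuki 128, Sofia 288, Amara 120, Ingrid 138, Mei 217. Eliminate Amara.
Round 2: Lena 276, Yuki 248, Sofia 288, Ingrid 138, Mei 217. Eliminate Ingrid.
Round 3: Lena 276, Yuki 248, Sofia 426, Mei 217. Eliminate Mei.
Round 4: Lena 276, Yuki 248, Sofia 643. Sofia has a majority.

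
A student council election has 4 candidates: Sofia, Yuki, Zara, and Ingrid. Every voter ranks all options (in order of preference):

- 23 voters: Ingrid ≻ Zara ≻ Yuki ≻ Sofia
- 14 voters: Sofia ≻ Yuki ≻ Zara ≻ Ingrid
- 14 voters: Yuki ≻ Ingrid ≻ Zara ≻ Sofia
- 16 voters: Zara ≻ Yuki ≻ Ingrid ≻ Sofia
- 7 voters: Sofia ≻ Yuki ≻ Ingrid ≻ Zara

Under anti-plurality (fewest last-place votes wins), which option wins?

Yuki

Last-place votes: Sofia 53, Yuki 0, Zara 7, Ingrid 14.
Yuki is ranked last by the fewest voters, so Yuki wins.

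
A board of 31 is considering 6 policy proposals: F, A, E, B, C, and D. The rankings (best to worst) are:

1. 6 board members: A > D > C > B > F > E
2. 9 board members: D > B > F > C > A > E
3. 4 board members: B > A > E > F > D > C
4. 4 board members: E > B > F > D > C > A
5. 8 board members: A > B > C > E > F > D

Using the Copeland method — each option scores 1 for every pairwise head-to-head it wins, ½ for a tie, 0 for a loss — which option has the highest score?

F: beats C and D; loses to A, E, and B → score 2.
A: beats F, E, C, and D; loses to B → score 4.
E: beats F and D; loses to A, B, and C → score 2.
B: beats F, A, E, C, and D → score 5.
C: beats E; loses to F, A, B, and D → score 1.
D: beats C; loses to F, A, E, and B → score 1.
B has the best pairwise record.

B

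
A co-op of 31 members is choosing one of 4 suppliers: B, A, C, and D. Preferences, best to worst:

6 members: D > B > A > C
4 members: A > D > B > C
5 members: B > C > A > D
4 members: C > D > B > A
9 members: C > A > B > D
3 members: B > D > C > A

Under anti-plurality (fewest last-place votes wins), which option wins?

Last-place votes: B 0, A 7, C 10, D 14.
B is ranked last by the fewest voters, so B wins.

B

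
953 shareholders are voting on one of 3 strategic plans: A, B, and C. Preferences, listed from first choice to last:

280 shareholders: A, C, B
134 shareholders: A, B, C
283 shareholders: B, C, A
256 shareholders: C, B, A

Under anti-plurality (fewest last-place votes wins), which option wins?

Last-place votes: A 539, B 280, C 134.
C is ranked last by the fewest voters, so C wins.

C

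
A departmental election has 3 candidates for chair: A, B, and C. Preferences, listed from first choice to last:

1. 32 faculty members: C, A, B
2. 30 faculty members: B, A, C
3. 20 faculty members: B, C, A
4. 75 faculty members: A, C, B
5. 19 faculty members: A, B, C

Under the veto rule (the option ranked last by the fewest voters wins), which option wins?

Last-place votes: A 20, B 107, C 49.
A is ranked last by the fewest voters, so A wins.

A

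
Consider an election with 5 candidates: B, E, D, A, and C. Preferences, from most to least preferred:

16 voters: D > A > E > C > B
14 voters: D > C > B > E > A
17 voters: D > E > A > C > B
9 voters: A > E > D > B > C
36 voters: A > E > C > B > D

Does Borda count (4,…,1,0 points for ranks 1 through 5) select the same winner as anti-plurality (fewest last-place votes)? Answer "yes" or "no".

Borda — scores: B 73, E 232, D 206, A 262, C 147. Winner: A.
Anti-plurality — last-place votes: B 33, E 0, D 36, A 14, C 9. Winner: E.
The two methods disagree.

no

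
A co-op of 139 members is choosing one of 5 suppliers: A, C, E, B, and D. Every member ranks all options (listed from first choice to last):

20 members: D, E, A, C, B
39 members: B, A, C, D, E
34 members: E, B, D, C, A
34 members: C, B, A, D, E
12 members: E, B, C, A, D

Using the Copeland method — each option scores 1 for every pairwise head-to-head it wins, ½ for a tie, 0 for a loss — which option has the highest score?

B

A: beats E and D; loses to C and B → score 2.
C: beats A, E, and D; loses to B → score 3.
E: loses to A, C, B, and D → score 0.
B: beats A, C, E, and D → score 4.
D: beats E; loses to A, C, and B → score 1.
B has the best pairwise record.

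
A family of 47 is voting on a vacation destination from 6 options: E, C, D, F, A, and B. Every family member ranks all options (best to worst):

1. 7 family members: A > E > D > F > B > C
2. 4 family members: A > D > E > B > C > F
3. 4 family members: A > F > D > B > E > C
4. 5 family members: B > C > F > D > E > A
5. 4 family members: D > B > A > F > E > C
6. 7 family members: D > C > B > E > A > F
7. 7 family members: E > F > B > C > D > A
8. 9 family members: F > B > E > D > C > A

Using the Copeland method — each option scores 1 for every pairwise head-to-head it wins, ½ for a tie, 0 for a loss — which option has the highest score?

D

E: beats C, F, and A; loses to D and B → score 3.
C: beats A; loses to E, D, F, and B → score 1.
D: beats E, C, A, and B; loses to F → score 4.
F: beats C, D, and B; loses to E and A → score 3.
A: beats F; loses to E, C, D, and B → score 1.
B: beats E, C, and A; loses to D and F → score 3.
D has the best pairwise record.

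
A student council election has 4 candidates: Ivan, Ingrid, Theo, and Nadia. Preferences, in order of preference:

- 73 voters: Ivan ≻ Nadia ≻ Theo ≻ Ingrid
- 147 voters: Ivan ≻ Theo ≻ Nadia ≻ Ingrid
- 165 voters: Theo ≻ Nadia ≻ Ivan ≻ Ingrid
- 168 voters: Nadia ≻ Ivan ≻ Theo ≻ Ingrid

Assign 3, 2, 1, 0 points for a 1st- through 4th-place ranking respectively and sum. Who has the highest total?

Ivan: 73·3 + 147·3 + 165·1 + 168·2 = 1161
Ingrid: 73·0 + 147·0 + 165·0 + 168·0 = 0
Theo: 73·1 + 147·2 + 165·3 + 168·1 = 1030
Nadia: 73·2 + 147·1 + 165·2 + 168·3 = 1127
Ivan has the highest Borda score (1161).

Ivan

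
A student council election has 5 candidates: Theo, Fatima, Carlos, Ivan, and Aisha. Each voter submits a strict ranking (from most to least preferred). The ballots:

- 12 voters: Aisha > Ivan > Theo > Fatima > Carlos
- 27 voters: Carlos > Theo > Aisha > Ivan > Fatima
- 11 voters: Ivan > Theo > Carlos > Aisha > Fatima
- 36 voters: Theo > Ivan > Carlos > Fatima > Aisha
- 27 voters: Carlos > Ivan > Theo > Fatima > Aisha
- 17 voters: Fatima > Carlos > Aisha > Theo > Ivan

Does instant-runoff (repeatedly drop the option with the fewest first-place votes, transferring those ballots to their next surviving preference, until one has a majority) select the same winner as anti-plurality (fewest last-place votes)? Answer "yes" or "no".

Instant-runoff — R1 Theo 36, Fatima 17, Carlos 54, Ivan 11, Aisha 12 (Ivan out); R2 Theo 47, Fatima 17, Carlos 54, Aisha 12 (Aisha out); R3 Theo 59, Fatima 17, Carlos 54 (Fatima out); R4 Theo 59, Carlos 71 (Carlos winner). Winner: Carlos.
Anti-plurality — last-place votes: Theo 0, Fatima 38, Carlos 12, Ivan 17, Aisha 63. Winner: Theo.
The two methods disagree.

no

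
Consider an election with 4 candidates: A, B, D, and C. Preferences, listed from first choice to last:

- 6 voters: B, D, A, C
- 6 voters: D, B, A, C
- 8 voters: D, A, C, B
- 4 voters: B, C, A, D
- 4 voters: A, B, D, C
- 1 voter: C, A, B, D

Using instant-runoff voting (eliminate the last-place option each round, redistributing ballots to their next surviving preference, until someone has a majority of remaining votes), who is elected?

B

Round 1: A 4, B 10, D 14, C 1. Eliminate C.
Round 2: A 5, B 10, D 14. Eliminate A.
Round 3: B 15, D 14. B has a majority.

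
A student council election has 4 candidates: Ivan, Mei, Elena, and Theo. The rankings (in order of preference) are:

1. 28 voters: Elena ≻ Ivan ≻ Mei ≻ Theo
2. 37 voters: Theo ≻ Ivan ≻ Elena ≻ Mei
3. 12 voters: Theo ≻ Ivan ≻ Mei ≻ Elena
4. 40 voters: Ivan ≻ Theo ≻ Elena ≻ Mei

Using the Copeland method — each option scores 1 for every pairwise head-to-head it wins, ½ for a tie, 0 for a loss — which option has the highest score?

Ivan

Ivan: beats Mei, Elena, and Theo → score 3.
Mei: loses to Ivan, Elena, and Theo → score 0.
Elena: beats Mei; loses to Ivan and Theo → score 1.
Theo: beats Mei and Elena; loses to Ivan → score 2.
Ivan has the best pairwise record.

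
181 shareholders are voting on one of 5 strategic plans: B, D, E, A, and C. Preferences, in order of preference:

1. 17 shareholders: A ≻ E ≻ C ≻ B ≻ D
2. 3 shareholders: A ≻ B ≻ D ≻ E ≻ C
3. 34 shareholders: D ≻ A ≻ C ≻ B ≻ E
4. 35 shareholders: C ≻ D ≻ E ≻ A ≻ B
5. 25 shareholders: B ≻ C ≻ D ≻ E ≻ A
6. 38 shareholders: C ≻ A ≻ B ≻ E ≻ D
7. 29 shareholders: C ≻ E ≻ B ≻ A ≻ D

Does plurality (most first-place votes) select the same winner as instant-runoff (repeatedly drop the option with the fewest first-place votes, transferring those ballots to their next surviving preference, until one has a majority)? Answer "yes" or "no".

yes

Plurality — first-place votes: B 25, D 34, E 0, A 20, C 102. Winner: C.
Instant-runoff — R1 B 25, D 34, E 0, A 20, C 102 (C winner). Winner: C.
The two methods agree.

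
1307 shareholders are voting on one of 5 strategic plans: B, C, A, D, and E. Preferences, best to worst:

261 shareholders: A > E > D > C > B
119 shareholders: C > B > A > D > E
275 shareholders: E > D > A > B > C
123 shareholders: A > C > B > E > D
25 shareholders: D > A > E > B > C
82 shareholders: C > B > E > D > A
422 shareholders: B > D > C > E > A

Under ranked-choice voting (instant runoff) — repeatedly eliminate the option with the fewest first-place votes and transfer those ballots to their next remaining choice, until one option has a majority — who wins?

Round 1: B 422, C 201, A 384, D 25, E 275. Eliminate D.
Round 2: B 422, C 201, A 409, E 275. Eliminate C.
Round 3: B 623, A 409, E 275. Eliminate E.
Round 4: B 623, A 684. A has a majority.

A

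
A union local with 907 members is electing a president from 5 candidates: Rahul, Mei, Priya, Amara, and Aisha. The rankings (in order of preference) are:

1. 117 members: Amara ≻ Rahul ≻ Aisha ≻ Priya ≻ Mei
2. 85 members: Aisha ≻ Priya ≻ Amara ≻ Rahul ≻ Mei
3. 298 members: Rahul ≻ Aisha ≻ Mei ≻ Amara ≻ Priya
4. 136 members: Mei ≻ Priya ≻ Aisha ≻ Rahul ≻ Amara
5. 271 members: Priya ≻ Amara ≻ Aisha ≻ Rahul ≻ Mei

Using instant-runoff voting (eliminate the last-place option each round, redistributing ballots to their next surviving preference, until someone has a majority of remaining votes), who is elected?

Round 1: Rahul 298, Mei 136, Priya 271, Amara 117, Aisha 85. Eliminate Aisha.
Round 2: Rahul 298, Mei 136, Priya 356, Amara 117. Eliminate Amara.
Round 3: Rahul 415, Mei 136, Priya 356. Eliminate Mei.
Round 4: Rahul 415, Priya 492. Priya has a majority.

Priya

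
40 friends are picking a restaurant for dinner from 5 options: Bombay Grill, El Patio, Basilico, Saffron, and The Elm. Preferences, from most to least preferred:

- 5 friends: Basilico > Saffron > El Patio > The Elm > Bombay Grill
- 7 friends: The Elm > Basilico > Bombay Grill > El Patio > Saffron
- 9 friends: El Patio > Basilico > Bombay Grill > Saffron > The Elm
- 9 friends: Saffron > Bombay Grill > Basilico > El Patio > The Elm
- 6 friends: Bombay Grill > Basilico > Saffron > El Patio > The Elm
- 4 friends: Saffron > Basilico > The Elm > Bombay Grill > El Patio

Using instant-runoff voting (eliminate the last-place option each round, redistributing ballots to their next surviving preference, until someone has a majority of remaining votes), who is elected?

Round 1: Bombay Grill 6, El Patio 9, Basilico 5, Saffron 13, The Elm 7. Eliminate Basilico.
Round 2: Bombay Grill 6, El Patio 9, Saffron 18, The Elm 7. Eliminate Bombay Grill.
Round 3: El Patio 9, Saffron 24, The Elm 7. Saffron has a majority.

Saffron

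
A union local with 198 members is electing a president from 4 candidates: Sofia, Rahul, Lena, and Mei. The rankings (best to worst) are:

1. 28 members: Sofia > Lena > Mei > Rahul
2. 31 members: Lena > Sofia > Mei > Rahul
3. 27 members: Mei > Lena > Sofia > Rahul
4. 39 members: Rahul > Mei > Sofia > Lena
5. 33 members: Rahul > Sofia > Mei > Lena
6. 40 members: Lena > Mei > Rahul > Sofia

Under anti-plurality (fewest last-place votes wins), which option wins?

Last-place votes: Sofia 40, Rahul 86, Lena 72, Mei 0.
Mei is ranked last by the fewest voters, so Mei wins.

Mei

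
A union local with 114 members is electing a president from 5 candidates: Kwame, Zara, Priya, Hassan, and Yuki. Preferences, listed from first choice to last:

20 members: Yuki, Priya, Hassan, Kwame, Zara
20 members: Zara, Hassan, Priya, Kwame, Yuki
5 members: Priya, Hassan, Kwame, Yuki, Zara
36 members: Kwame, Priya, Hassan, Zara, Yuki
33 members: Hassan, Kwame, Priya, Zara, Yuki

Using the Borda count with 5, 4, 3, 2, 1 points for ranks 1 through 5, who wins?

Hassan

Kwame: 20·2 + 20·2 + 5·3 + 36·5 + 33·4 = 407
Zara: 20·1 + 20·5 + 5·1 + 36·2 + 33·2 = 263
Priya: 20·4 + 20·3 + 5·5 + 36·4 + 33·3 = 408
Hassan: 20·3 + 20·4 + 5·4 + 36·3 + 33·5 = 433
Yuki: 20·5 + 20·1 + 5·2 + 36·1 + 33·1 = 199
Hassan has the highest Borda score (433).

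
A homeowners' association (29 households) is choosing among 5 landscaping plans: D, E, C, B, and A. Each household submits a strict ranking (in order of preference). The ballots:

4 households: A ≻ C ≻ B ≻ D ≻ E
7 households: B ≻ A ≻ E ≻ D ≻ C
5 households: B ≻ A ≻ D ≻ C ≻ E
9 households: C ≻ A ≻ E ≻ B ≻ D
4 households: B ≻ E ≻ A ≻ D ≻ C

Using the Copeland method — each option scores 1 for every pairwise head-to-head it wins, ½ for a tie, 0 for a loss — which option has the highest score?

D: beats C; loses to E, B, and A → score 1.
E: beats D; loses to C, B, and A → score 1.
C: beats E; loses to D, B, and A → score 1.
B: beats D, E, C, and A → score 4.
A: beats D, E, and C; loses to B → score 3.
B has the best pairwise record.

B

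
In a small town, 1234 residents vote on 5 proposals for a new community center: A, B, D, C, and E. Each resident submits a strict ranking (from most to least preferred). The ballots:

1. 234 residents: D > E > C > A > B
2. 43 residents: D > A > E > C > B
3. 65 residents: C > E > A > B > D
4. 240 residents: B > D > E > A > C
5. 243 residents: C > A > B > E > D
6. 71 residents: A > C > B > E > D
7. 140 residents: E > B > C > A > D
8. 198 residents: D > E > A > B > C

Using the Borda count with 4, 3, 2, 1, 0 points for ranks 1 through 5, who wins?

E

A: 234·1 + 43·3 + 65·2 + 240·1 + 243·3 + 71·4 + 140·1 + 198·2 = 2282
B: 234·0 + 43·0 + 65·1 + 240·4 + 243·2 + 71·2 + 140·3 + 198·1 = 2271
D: 234·4 + 43·4 + 65·0 + 240·3 + 243·0 + 71·0 + 140·0 + 198·4 = 2620
C: 234·2 + 43·1 + 65·4 + 240·0 + 243·4 + 71·3 + 140·2 + 198·0 = 2236
E: 234·3 + 43·2 + 65·3 + 240·2 + 243·1 + 71·1 + 140·4 + 198·3 = 2931
E has the highest Borda score (2931).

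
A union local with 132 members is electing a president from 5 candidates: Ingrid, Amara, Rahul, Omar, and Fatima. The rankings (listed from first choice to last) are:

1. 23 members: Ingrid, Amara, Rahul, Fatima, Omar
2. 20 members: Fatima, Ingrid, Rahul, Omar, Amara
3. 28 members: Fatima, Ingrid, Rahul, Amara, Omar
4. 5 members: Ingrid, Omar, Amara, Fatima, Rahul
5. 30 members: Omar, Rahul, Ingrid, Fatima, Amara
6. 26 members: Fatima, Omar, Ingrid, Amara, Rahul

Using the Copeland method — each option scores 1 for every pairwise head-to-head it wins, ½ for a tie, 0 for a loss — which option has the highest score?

Ingrid: beats Amara, Rahul, and Omar; loses to Fatima → score 3.
Amara: loses to Ingrid, Rahul, Omar, and Fatima → score 0.
Rahul: beats Amara and Omar; loses to Ingrid and Fatima → score 2.
Omar: beats Amara; loses to Ingrid, Rahul, and Fatima → score 1.
Fatima: beats Ingrid, Amara, Rahul, and Omar → score 4.
Fatima has the best pairwise record.

Fatima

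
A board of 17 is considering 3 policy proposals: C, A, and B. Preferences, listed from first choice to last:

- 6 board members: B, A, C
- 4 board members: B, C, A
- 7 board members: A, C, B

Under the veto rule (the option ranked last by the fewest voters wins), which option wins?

Last-place votes: C 6, A 4, B 7.
A is ranked last by the fewest voters, so A wins.

A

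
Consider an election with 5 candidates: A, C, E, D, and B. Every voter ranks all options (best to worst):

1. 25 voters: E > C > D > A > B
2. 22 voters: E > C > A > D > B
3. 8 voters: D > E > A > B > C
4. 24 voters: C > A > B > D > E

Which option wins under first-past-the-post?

E

First-place votes: A 0, C 24, E 47, D 8, B 0.
E has the most first-place votes.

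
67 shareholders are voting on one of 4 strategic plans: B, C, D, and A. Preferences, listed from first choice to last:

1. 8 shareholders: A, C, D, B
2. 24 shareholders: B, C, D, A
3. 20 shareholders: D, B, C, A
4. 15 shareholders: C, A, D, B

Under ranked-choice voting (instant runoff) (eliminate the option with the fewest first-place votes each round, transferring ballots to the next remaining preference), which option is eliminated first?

Round 1: B 24, C 15, D 20, A 8. Eliminate A.

A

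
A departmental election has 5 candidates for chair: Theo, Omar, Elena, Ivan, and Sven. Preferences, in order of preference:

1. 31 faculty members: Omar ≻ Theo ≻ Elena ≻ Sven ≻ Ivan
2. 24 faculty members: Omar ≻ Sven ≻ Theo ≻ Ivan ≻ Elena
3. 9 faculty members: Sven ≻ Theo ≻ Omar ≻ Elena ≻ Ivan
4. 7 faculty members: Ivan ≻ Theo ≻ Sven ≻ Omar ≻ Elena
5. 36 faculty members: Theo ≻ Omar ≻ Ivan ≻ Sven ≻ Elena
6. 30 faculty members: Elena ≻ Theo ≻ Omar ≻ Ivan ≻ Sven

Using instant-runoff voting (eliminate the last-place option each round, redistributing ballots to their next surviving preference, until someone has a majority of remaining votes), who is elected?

Round 1: Theo 36, Omar 55, Elena 30, Ivan 7, Sven 9. Eliminate Ivan.
Round 2: Theo 43, Omar 55, Elena 30, Sven 9. Eliminate Sven.
Round 3: Theo 52, Omar 55, Elena 30. Eliminate Elena.
Round 4: Theo 82, Omar 55. Theo has a majority.

Theo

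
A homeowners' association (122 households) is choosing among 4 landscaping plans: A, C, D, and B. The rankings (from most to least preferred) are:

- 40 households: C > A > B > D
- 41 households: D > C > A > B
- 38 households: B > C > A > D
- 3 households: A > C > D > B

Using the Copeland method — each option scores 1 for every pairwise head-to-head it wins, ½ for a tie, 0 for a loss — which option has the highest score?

A: beats D and B; loses to C → score 2.
C: beats A, D, and B → score 3.
D: loses to A, C, and B → score 0.
B: beats D; loses to A and C → score 1.
C has the best pairwise record.

C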